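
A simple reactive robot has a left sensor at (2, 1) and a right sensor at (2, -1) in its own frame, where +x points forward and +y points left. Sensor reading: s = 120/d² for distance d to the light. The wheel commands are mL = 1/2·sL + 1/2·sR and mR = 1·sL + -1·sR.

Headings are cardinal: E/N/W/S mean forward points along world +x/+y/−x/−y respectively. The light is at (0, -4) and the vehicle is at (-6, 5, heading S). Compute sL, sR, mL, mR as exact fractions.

left sensor world pos  = (-5, 3); dL² = 74
right sensor world pos = (-7, 3); dR² = 98
sL = 120/74 = 60/37
sR = 120/98 = 60/49
mL = 1/2·sL + 1/2·sR = 2580/1813
mR = 1·sL + -1·sR = 720/1813

60/37 60/49 2580/1813 720/1813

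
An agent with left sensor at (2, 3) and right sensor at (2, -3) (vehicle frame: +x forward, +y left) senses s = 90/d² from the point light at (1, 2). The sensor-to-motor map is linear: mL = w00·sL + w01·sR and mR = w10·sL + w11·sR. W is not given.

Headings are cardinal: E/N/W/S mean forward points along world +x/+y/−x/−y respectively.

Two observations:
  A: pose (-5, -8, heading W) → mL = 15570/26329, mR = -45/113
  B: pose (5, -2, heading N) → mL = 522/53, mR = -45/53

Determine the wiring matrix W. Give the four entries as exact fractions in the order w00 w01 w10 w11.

obs A: pose=(-5,-8,W) → sL=90/233, sR=90/113, mL=15570/26329, mR=-45/113
obs B: pose=(5,-2,N) → sL=18, sR=90/53, mL=522/53, mR=-45/53
sensor matrix S = [[90/233, 90/113], [18, 90/53]]; det S = -19090080/1395437
solve [mL_A; mL_B] = S·[w00; w01] and [mR_A; mR_B] = S·[w10; w11]:
  w00 = 1/2, w01 = 1/2, w10 = 0, w11 = -1/2

1/2 1/2 0 -1/2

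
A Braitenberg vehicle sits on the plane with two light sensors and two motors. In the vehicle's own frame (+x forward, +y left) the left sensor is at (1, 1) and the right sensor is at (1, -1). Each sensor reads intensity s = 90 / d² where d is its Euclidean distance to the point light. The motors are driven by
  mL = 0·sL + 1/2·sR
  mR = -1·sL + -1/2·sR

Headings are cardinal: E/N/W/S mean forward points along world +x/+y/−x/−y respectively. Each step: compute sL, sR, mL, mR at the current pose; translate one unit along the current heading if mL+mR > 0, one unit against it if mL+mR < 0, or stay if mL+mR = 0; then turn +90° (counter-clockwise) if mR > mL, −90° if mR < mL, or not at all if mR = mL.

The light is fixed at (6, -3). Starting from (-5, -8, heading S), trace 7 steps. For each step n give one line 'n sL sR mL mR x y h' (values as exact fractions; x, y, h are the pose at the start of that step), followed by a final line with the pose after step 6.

0 45/68 1/2 1/4 -31/34 -5 -8 S
1 90/169 10/17 5/17 -2375/2873 -5 -7 W
2 9/13 1 1/2 -31/26 -4 -7 N
3 90/97 10/13 5/13 -1655/1261 -4 -8 E
4 45/68 1/2 1/4 -31/34 -5 -8 S
5 90/169 10/17 5/17 -2375/2873 -5 -7 W
6 9/13 1 1/2 -31/26 -4 -7 N
final -4 -8 E

n=0: pose=(-5,-8,S); sL=45/68, sR=1/2; mL=1/4, mR=-31/34; mL+mR=-45/68 → advance -1; mR−mL=-79/68 → turn -1·90°
n=1: pose=(-5,-7,W); sL=90/169, sR=10/17; mL=5/17, mR=-2375/2873; mL+mR=-90/169 → advance -1; mR−mL=-3220/2873 → turn -1·90°
n=2: pose=(-4,-7,N); sL=9/13, sR=1; mL=1/2, mR=-31/26; mL+mR=-9/13 → advance -1; mR−mL=-22/13 → turn -1·90°
n=3: pose=(-4,-8,E); sL=90/97, sR=10/13; mL=5/13, mR=-1655/1261; mL+mR=-90/97 → advance -1; mR−mL=-2140/1261 → turn -1·90°
n=4: pose=(-5,-8,S); sL=45/68, sR=1/2; mL=1/4, mR=-31/34; mL+mR=-45/68 → advance -1; mR−mL=-79/68 → turn -1·90°
n=5: pose=(-5,-7,W); sL=90/169, sR=10/17; mL=5/17, mR=-2375/2873; mL+mR=-90/169 → advance -1; mR−mL=-3220/2873 → turn -1·90°
n=6: pose=(-4,-7,N); sL=9/13, sR=1; mL=1/2, mR=-31/26; mL+mR=-9/13 → advance -1; mR−mL=-22/13 → turn -1·90°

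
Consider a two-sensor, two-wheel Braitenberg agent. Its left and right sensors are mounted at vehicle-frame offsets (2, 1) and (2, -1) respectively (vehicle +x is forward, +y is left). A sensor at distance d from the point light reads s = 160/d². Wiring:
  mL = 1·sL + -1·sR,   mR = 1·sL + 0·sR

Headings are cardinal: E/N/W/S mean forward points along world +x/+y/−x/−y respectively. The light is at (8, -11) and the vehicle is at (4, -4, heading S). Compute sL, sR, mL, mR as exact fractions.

80/17 16/5 128/85 80/17

left sensor world pos  = (5, -6); dL² = 34
right sensor world pos = (3, -6); dR² = 50
sL = 160/34 = 80/17
sR = 160/50 = 16/5
mL = 1·sL + -1·sR = 128/85
mR = 1·sL + 0·sR = 80/17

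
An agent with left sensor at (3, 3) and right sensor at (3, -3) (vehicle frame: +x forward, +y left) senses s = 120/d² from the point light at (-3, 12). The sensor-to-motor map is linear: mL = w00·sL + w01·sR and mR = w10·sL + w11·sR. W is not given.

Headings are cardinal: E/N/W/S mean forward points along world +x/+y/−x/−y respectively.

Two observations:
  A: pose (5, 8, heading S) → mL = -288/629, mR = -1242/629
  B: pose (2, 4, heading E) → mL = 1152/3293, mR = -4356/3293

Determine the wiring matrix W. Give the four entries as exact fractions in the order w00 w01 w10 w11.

1/2 -1/2 -1/2 -1

obs A: pose=(5,8,S) → sL=12/17, sR=60/37, mL=-288/629, mR=-1242/629
obs B: pose=(2,4,E) → sL=120/89, sR=24/37, mL=1152/3293, mR=-4356/3293
sensor matrix S = [[12/17, 60/37], [120/89, 24/37]]; det S = -96768/55981
solve [mL_A; mL_B] = S·[w00; w01] and [mR_A; mR_B] = S·[w10; w11]:
  w00 = 1/2, w01 = -1/2, w10 = -1/2, w11 = -1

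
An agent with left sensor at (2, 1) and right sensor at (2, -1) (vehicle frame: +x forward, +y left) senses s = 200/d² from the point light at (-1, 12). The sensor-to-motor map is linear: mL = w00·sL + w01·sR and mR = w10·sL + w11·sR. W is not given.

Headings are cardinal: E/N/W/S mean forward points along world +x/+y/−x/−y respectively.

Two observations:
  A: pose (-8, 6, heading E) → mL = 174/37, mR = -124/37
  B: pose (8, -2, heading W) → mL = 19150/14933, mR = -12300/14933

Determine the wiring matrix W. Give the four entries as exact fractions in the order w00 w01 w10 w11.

obs A: pose=(-8,6,E) → sL=4, sR=100/37, mL=174/37, mR=-124/37
obs B: pose=(8,-2,W) → sL=100/137, sR=100/109, mL=19150/14933, mR=-12300/14933
sensor matrix S = [[4, 100/37], [100/137, 100/109]]; det S = 937600/552521
solve [mL_A; mL_B] = S·[w00; w01] and [mR_A; mR_B] = S·[w10; w11]:
  w00 = 1/2, w01 = 1, w10 = -1/2, w11 = -1/2

1/2 1 -1/2 -1/2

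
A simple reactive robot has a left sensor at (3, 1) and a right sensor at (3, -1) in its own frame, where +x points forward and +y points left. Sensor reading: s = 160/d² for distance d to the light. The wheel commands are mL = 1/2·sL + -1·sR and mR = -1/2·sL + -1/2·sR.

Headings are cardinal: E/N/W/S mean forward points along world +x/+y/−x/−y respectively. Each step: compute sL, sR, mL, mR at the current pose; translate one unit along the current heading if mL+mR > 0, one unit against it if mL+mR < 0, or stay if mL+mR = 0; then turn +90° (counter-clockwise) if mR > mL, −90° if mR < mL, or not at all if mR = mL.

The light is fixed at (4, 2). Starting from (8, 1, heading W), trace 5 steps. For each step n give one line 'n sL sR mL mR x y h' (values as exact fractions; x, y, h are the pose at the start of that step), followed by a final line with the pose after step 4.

n=0: pose=(8,1,W); sL=32, sR=160; mL=-144, mR=-96; mL+mR=-240 → advance -1; mR−mL=48 → turn +1·90°
n=1: pose=(9,1,S); sL=40/13, sR=5; mL=-45/13, mR=-105/26; mL+mR=-15/2 → advance -1; mR−mL=-15/26 → turn -1·90°
n=2: pose=(9,2,W); sL=32, sR=32; mL=-16, mR=-32; mL+mR=-48 → advance -1; mR−mL=-16 → turn -1·90°
n=3: pose=(10,2,N); sL=80/17, sR=80/29; mL=-200/493, mR=-1840/493; mL+mR=-120/29 → advance -1; mR−mL=-1640/493 → turn -1·90°
n=4: pose=(10,1,E); sL=160/81, sR=32/17; mL=-1232/1377, mR=-2656/1377; mL+mR=-48/17 → advance -1; mR−mL=-1424/1377 → turn -1·90°

0 32 160 -144 -96 8 1 W
1 40/13 5 -45/13 -105/26 9 1 S
2 32 32 -16 -32 9 2 W
3 80/17 80/29 -200/493 -1840/493 10 2 N
4 160/81 32/17 -1232/1377 -2656/1377 10 1 E
final 9 1 S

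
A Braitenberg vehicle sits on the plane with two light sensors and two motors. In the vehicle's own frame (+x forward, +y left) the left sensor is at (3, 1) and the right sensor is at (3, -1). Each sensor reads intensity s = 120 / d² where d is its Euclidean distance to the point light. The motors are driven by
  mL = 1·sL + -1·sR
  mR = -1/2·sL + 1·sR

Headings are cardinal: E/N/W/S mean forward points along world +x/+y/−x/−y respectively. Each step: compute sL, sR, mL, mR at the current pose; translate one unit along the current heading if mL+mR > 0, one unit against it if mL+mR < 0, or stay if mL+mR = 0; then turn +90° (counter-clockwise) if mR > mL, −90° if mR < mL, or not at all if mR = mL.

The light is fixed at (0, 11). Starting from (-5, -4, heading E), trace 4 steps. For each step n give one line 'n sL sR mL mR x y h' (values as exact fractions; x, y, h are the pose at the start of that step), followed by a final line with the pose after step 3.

0 3/5 6/13 9/65 21/130 -5 -4 E
1 120/169 40/51 -640/8619 3700/8619 -4 -4 N
2 60/137 60/109 -1680/14933 4950/14933 -4 -3 W
3 24/61 24/65 96/3965 684/3965 -5 -3 S
final -5 -4 E

n=0: pose=(-5,-4,E); sL=3/5, sR=6/13; mL=9/65, mR=21/130; mL+mR=3/10 → advance +1; mR−mL=3/130 → turn +1·90°
n=1: pose=(-4,-4,N); sL=120/169, sR=40/51; mL=-640/8619, mR=3700/8619; mL+mR=60/169 → advance +1; mR−mL=4340/8619 → turn +1·90°
n=2: pose=(-4,-3,W); sL=60/137, sR=60/109; mL=-1680/14933, mR=4950/14933; mL+mR=30/137 → advance +1; mR−mL=6630/14933 → turn +1·90°
n=3: pose=(-5,-3,S); sL=24/61, sR=24/65; mL=96/3965, mR=684/3965; mL+mR=12/61 → advance +1; mR−mL=588/3965 → turn +1·90°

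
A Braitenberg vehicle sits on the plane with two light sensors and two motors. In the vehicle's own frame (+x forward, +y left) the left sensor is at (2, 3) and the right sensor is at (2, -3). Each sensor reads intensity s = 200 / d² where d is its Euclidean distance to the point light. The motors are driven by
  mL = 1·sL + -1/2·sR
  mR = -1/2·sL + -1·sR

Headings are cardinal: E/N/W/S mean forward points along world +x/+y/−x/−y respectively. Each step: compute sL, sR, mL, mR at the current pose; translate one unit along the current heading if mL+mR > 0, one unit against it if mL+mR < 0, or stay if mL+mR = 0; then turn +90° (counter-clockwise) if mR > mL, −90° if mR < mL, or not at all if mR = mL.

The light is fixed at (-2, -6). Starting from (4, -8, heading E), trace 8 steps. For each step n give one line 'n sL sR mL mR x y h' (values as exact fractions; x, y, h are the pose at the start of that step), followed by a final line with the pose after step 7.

0 40/13 200/89 2260/1157 -4380/1157 4 -8 E
1 5/2 10 -5/2 -45/4 3 -8 S
2 8 200/13 4/13 -252/13 3 -7 W
3 20 100/41 770/41 -510/41 4 -7 N
4 200/73 200/73 100/73 -300/73 4 -6 E
5 50/17 25 -325/34 -450/17 3 -6 S
6 200/13 8 148/13 -204/13 3 -5 W
7 100/9 20/9 10 -70/9 4 -5 N
final 4 -4 E

n=0: pose=(4,-8,E); sL=40/13, sR=200/89; mL=2260/1157, mR=-4380/1157; mL+mR=-2120/1157 → advance -1; mR−mL=-6640/1157 → turn -1·90°
n=1: pose=(3,-8,S); sL=5/2, sR=10; mL=-5/2, mR=-45/4; mL+mR=-55/4 → advance -1; mR−mL=-35/4 → turn -1·90°
n=2: pose=(3,-7,W); sL=8, sR=200/13; mL=4/13, mR=-252/13; mL+mR=-248/13 → advance -1; mR−mL=-256/13 → turn -1·90°
n=3: pose=(4,-7,N); sL=20, sR=100/41; mL=770/41, mR=-510/41; mL+mR=260/41 → advance +1; mR−mL=-1280/41 → turn -1·90°
n=4: pose=(4,-6,E); sL=200/73, sR=200/73; mL=100/73, mR=-300/73; mL+mR=-200/73 → advance -1; mR−mL=-400/73 → turn -1·90°
n=5: pose=(3,-6,S); sL=50/17, sR=25; mL=-325/34, mR=-450/17; mL+mR=-1225/34 → advance -1; mR−mL=-575/34 → turn -1·90°
n=6: pose=(3,-5,W); sL=200/13, sR=8; mL=148/13, mR=-204/13; mL+mR=-56/13 → advance -1; mR−mL=-352/13 → turn -1·90°
n=7: pose=(4,-5,N); sL=100/9, sR=20/9; mL=10, mR=-70/9; mL+mR=20/9 → advance +1; mR−mL=-160/9 → turn -1·90°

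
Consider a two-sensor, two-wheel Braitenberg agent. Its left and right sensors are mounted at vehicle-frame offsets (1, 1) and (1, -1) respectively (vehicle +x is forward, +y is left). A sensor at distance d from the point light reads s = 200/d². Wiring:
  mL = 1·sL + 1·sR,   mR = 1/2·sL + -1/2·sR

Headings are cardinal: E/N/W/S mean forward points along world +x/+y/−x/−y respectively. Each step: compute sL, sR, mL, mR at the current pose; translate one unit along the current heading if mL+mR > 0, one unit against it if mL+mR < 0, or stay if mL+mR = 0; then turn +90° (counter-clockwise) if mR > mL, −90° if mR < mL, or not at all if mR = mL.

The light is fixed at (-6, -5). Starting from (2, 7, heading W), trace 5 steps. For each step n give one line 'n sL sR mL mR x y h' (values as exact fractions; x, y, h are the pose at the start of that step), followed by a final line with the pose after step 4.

0 20/17 100/109 3880/1853 240/1853 2 7 W
1 40/41 200/233 17520/9553 560/9553 1 7 N
2 10/13 25/26 45/26 -5/52 1 8 E
3 8/9 200/193 3344/1737 -128/1737 2 8 S
4 20/17 100/109 3880/1853 240/1853 2 7 W
final 1 7 N

n=0: pose=(2,7,W); sL=20/17, sR=100/109; mL=3880/1853, mR=240/1853; mL+mR=4120/1853 → advance +1; mR−mL=-3640/1853 → turn -1·90°
n=1: pose=(1,7,N); sL=40/41, sR=200/233; mL=17520/9553, mR=560/9553; mL+mR=18080/9553 → advance +1; mR−mL=-16960/9553 → turn -1·90°
n=2: pose=(1,8,E); sL=10/13, sR=25/26; mL=45/26, mR=-5/52; mL+mR=85/52 → advance +1; mR−mL=-95/52 → turn -1·90°
n=3: pose=(2,8,S); sL=8/9, sR=200/193; mL=3344/1737, mR=-128/1737; mL+mR=1072/579 → advance +1; mR−mL=-3472/1737 → turn -1·90°
n=4: pose=(2,7,W); sL=20/17, sR=100/109; mL=3880/1853, mR=240/1853; mL+mR=4120/1853 → advance +1; mR−mL=-3640/1853 → turn -1·90°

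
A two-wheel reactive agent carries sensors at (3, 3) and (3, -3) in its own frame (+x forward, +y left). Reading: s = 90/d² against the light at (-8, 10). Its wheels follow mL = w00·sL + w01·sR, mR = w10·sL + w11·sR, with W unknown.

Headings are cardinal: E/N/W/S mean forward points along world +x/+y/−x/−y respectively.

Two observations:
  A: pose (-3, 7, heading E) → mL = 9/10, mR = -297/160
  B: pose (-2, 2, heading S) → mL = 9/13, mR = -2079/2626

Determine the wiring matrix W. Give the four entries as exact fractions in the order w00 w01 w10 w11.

0 1 -1 -1/2

obs A: pose=(-3,7,E) → sL=45/32, sR=9/10, mL=9/10, mR=-297/160
obs B: pose=(-2,2,S) → sL=45/101, sR=9/13, mL=9/13, mR=-2079/2626
sensor matrix S = [[45/32, 9/10], [45/101, 9/13]]; det S = 24057/42016
solve [mL_A; mL_B] = S·[w00; w01] and [mR_A; mR_B] = S·[w10; w11]:
  w00 = 0, w01 = 1, w10 = -1, w11 = -1/2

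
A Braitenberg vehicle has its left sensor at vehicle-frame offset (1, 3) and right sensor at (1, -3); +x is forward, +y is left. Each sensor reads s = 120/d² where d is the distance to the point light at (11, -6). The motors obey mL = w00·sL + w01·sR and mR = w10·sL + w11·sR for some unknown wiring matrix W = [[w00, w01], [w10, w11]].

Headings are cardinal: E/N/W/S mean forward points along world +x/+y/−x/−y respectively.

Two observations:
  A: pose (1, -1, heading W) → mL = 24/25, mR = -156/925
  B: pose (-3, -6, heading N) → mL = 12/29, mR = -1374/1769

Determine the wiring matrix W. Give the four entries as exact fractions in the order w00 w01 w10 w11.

obs A: pose=(1,-1,W) → sL=24/25, sR=24/37, mL=24/25, mR=-156/925
obs B: pose=(-3,-6,N) → sL=12/29, sR=60/61, mL=12/29, mR=-1374/1769
sensor matrix S = [[24/25, 24/37], [12/29, 60/61]]; det S = 221184/327265
solve [mL_A; mL_B] = S·[w00; w01] and [mR_A; mR_B] = S·[w10; w11]:
  w00 = 1, w01 = 0, w10 = 1/2, w11 = -1

1 0 1/2 -1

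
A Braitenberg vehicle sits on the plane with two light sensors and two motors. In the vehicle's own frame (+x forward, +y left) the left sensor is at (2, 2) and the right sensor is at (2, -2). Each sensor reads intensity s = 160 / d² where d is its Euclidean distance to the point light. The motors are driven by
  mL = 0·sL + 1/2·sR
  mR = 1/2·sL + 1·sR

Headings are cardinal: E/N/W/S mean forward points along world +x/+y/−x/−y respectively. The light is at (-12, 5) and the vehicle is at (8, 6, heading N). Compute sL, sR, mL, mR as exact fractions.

left sensor world pos  = (6, 8); dL² = 333
right sensor world pos = (10, 8); dR² = 493
sL = 160/333 = 160/333
sR = 160/493 = 160/493
mL = 0·sL + 1/2·sR = 80/493
mR = 1/2·sL + 1·sR = 92720/164169

160/333 160/493 80/493 92720/164169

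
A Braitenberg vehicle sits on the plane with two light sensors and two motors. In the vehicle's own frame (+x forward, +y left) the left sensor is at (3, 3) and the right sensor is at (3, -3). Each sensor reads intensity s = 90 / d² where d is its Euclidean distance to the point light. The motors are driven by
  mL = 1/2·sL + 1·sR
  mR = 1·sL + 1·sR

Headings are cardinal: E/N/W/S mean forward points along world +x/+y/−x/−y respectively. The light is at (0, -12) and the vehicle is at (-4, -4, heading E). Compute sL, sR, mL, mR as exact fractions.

left sensor world pos  = (-1, -1); dL² = 122
right sensor world pos = (-1, -7); dR² = 26
sL = 90/122 = 45/61
sR = 90/26 = 45/13
mL = 1/2·sL + 1·sR = 6075/1586
mR = 1·sL + 1·sR = 3330/793

45/61 45/13 6075/1586 3330/793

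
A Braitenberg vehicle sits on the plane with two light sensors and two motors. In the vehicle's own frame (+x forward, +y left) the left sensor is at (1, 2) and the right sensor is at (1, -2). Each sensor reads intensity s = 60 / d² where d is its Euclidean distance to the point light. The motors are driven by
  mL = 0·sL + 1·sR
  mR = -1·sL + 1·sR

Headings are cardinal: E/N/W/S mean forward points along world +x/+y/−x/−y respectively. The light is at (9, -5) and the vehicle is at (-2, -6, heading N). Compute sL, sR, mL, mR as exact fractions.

left sensor world pos  = (-4, -5); dL² = 169
right sensor world pos = (0, -5); dR² = 81
sL = 60/169 = 60/169
sR = 60/81 = 20/27
mL = 0·sL + 1·sR = 20/27
mR = -1·sL + 1·sR = 1760/4563

60/169 20/27 20/27 1760/4563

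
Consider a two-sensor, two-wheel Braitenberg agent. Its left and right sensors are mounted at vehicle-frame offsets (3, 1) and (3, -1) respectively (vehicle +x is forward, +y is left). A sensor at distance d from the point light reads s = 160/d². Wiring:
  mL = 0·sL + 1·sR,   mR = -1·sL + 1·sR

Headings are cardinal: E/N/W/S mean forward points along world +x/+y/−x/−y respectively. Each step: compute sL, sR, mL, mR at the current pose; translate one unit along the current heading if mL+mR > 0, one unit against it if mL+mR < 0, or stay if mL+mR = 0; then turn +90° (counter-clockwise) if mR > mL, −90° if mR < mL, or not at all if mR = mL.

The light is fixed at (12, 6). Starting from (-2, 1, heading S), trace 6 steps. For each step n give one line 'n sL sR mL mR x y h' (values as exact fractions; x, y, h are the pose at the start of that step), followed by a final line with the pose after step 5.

0 160/233 160/289 160/289 -8960/67337 -2 1 S
1 80/169 80/157 80/157 960/26533 -2 0 W
2 32/53 32/41 32/41 384/2173 -3 0 N
3 1 8/9 8/9 -1/9 -3 1 E
4 160/233 160/289 160/289 -8960/67337 -2 1 S
5 80/169 80/157 80/157 960/26533 -2 0 W
final -3 0 N

n=0: pose=(-2,1,S); sL=160/233, sR=160/289; mL=160/289, mR=-8960/67337; mL+mR=28320/67337 → advance +1; mR−mL=-160/233 → turn -1·90°
n=1: pose=(-2,0,W); sL=80/169, sR=80/157; mL=80/157, mR=960/26533; mL+mR=14480/26533 → advance +1; mR−mL=-80/169 → turn -1·90°
n=2: pose=(-3,0,N); sL=32/53, sR=32/41; mL=32/41, mR=384/2173; mL+mR=2080/2173 → advance +1; mR−mL=-32/53 → turn -1·90°
n=3: pose=(-3,1,E); sL=1, sR=8/9; mL=8/9, mR=-1/9; mL+mR=7/9 → advance +1; mR−mL=-1 → turn -1·90°
n=4: pose=(-2,1,S); sL=160/233, sR=160/289; mL=160/289, mR=-8960/67337; mL+mR=28320/67337 → advance +1; mR−mL=-160/233 → turn -1·90°
n=5: pose=(-2,0,W); sL=80/169, sR=80/157; mL=80/157, mR=960/26533; mL+mR=14480/26533 → advance +1; mR−mL=-80/169 → turn -1·90°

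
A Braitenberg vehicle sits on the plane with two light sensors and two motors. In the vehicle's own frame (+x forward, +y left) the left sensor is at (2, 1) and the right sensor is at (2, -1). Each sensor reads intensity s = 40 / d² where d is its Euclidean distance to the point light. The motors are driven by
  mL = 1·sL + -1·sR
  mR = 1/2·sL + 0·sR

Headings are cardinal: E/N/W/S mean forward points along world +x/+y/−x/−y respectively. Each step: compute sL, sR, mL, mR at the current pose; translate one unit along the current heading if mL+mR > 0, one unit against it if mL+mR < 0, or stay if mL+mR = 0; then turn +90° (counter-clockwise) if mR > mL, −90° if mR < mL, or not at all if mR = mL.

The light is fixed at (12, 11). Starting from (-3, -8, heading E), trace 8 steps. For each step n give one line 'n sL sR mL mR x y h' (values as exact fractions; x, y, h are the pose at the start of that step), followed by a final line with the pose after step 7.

n=0: pose=(-3,-8,E); sL=40/493, sR=40/569; mL=3040/280517, mR=20/493; mL+mR=14420/280517 → advance +1; mR−mL=8340/280517 → turn +1·90°
n=1: pose=(-2,-8,N); sL=20/257, sR=20/229; mL=-560/58853, mR=10/257; mL+mR=1730/58853 → advance +1; mR−mL=2850/58853 → turn +1·90°
n=2: pose=(-2,-7,W); sL=40/617, sR=8/109; mL=-576/67253, mR=20/617; mL+mR=1604/67253 → advance +1; mR−mL=2756/67253 → turn +1·90°
n=3: pose=(-3,-7,S); sL=10/149, sR=5/82; mL=75/12218, mR=5/149; mL+mR=485/12218 → advance +1; mR−mL=335/12218 → turn +1·90°
n=4: pose=(-3,-8,E); sL=40/493, sR=40/569; mL=3040/280517, mR=20/493; mL+mR=14420/280517 → advance +1; mR−mL=8340/280517 → turn +1·90°
n=5: pose=(-2,-8,N); sL=20/257, sR=20/229; mL=-560/58853, mR=10/257; mL+mR=1730/58853 → advance +1; mR−mL=2850/58853 → turn +1·90°
n=6: pose=(-2,-7,W); sL=40/617, sR=8/109; mL=-576/67253, mR=20/617; mL+mR=1604/67253 → advance +1; mR−mL=2756/67253 → turn +1·90°
n=7: pose=(-3,-7,S); sL=10/149, sR=5/82; mL=75/12218, mR=5/149; mL+mR=485/12218 → advance +1; mR−mL=335/12218 → turn +1·90°

0 40/493 40/569 3040/280517 20/493 -3 -8 E
1 20/257 20/229 -560/58853 10/257 -2 -8 N
2 40/617 8/109 -576/67253 20/617 -2 -7 W
3 10/149 5/82 75/12218 5/149 -3 -7 S
4 40/493 40/569 3040/280517 20/493 -3 -8 E
5 20/257 20/229 -560/58853 10/257 -2 -8 N
6 40/617 8/109 -576/67253 20/617 -2 -7 W
7 10/149 5/82 75/12218 5/149 -3 -7 S
final -3 -8 E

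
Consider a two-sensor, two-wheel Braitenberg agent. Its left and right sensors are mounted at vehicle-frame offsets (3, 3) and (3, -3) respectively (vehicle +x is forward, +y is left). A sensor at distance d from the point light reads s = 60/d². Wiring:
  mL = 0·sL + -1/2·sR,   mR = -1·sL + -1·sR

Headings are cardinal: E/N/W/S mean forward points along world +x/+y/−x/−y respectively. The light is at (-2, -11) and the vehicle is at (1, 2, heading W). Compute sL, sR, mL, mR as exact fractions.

3/5 15/64 -15/128 -267/320

left sensor world pos  = (-2, -1); dL² = 100
right sensor world pos = (-2, 5); dR² = 256
sL = 60/100 = 3/5
sR = 60/256 = 15/64
mL = 0·sL + -1/2·sR = -15/128
mR = -1·sL + -1·sR = -267/320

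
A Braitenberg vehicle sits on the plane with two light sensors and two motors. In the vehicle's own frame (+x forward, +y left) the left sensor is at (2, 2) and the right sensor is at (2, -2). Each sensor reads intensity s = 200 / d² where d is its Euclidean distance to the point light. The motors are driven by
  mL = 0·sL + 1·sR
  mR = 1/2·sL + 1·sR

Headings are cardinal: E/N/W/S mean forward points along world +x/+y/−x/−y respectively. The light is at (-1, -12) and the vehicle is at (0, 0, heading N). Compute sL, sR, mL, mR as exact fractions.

left sensor world pos  = (-2, 2); dL² = 197
right sensor world pos = (2, 2); dR² = 205
sL = 200/197 = 200/197
sR = 200/205 = 40/41
mL = 0·sL + 1·sR = 40/41
mR = 1/2·sL + 1·sR = 11980/8077

200/197 40/41 40/41 11980/8077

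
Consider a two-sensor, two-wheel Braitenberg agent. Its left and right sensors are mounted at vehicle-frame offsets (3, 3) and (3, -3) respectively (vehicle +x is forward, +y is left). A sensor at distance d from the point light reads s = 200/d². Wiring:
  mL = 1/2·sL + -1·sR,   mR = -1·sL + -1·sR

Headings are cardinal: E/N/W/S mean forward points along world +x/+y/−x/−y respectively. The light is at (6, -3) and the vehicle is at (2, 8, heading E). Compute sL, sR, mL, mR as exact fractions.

left sensor world pos  = (5, 11); dL² = 197
right sensor world pos = (5, 5); dR² = 65
sL = 200/197 = 200/197
sR = 200/65 = 40/13
mL = 1/2·sL + -1·sR = -6580/2561
mR = -1·sL + -1·sR = -10480/2561

200/197 40/13 -6580/2561 -10480/2561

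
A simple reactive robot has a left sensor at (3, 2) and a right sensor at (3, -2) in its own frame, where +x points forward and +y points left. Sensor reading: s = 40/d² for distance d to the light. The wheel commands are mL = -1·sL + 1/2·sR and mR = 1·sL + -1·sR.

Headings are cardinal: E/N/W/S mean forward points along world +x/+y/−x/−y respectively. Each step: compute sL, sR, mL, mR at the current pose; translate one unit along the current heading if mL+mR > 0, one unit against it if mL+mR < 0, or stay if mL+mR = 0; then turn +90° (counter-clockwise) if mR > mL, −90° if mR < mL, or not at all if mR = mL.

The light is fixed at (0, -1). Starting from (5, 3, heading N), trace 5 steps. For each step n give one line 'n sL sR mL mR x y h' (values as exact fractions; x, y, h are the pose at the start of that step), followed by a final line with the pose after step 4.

0 20/29 20/49 -690/1421 400/1421 5 3 N
1 8 40/29 -212/29 192/29 5 2 W
2 5/8 5/2 5/8 -15/8 6 2 S
3 40/13 8/9 -308/117 256/117 6 3 W
4 20/41 20/13 150/533 -560/533 7 3 S
final 7 4 W

n=0: pose=(5,3,N); sL=20/29, sR=20/49; mL=-690/1421, mR=400/1421; mL+mR=-10/49 → advance -1; mR−mL=1090/1421 → turn +1·90°
n=1: pose=(5,2,W); sL=8, sR=40/29; mL=-212/29, mR=192/29; mL+mR=-20/29 → advance -1; mR−mL=404/29 → turn +1·90°
n=2: pose=(6,2,S); sL=5/8, sR=5/2; mL=5/8, mR=-15/8; mL+mR=-5/4 → advance -1; mR−mL=-5/2 → turn -1·90°
n=3: pose=(6,3,W); sL=40/13, sR=8/9; mL=-308/117, mR=256/117; mL+mR=-4/9 → advance -1; mR−mL=188/39 → turn +1·90°
n=4: pose=(7,3,S); sL=20/41, sR=20/13; mL=150/533, mR=-560/533; mL+mR=-10/13 → advance -1; mR−mL=-710/533 → turn -1·90°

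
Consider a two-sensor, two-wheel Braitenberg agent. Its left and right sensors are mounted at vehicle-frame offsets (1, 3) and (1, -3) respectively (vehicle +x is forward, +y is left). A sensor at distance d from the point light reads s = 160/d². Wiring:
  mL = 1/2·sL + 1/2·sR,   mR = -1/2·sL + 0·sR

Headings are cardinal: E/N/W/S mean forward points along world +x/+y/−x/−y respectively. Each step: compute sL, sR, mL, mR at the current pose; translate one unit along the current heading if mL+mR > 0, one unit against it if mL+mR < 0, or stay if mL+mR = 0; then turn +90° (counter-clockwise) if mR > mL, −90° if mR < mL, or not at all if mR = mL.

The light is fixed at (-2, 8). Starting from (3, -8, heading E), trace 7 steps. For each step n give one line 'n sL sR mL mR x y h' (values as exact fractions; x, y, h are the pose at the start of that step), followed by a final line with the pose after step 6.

0 32/41 160/397 9632/16277 -16/41 3 -8 E
1 16/37 80/149 2672/5513 -8/37 4 -8 S
2 32/85 160/221 608/1105 -16/85 4 -9 W
3 8/13 1/2 29/52 -4/13 3 -9 N
4 32/41 160/397 9632/16277 -16/41 3 -8 E
5 16/37 80/149 2672/5513 -8/37 4 -8 S
6 32/85 160/221 608/1105 -16/85 4 -9 W
final 3 -9 N

n=0: pose=(3,-8,E); sL=32/41, sR=160/397; mL=9632/16277, mR=-16/41; mL+mR=80/397 → advance +1; mR−mL=-15984/16277 → turn -1·90°
n=1: pose=(4,-8,S); sL=16/37, sR=80/149; mL=2672/5513, mR=-8/37; mL+mR=40/149 → advance +1; mR−mL=-3864/5513 → turn -1·90°
n=2: pose=(4,-9,W); sL=32/85, sR=160/221; mL=608/1105, mR=-16/85; mL+mR=80/221 → advance +1; mR−mL=-48/65 → turn -1·90°
n=3: pose=(3,-9,N); sL=8/13, sR=1/2; mL=29/52, mR=-4/13; mL+mR=1/4 → advance +1; mR−mL=-45/52 → turn -1·90°
n=4: pose=(3,-8,E); sL=32/41, sR=160/397; mL=9632/16277, mR=-16/41; mL+mR=80/397 → advance +1; mR−mL=-15984/16277 → turn -1·90°
n=5: pose=(4,-8,S); sL=16/37, sR=80/149; mL=2672/5513, mR=-8/37; mL+mR=40/149 → advance +1; mR−mL=-3864/5513 → turn -1·90°
n=6: pose=(4,-9,W); sL=32/85, sR=160/221; mL=608/1105, mR=-16/85; mL+mR=80/221 → advance +1; mR−mL=-48/65 → turn -1·90°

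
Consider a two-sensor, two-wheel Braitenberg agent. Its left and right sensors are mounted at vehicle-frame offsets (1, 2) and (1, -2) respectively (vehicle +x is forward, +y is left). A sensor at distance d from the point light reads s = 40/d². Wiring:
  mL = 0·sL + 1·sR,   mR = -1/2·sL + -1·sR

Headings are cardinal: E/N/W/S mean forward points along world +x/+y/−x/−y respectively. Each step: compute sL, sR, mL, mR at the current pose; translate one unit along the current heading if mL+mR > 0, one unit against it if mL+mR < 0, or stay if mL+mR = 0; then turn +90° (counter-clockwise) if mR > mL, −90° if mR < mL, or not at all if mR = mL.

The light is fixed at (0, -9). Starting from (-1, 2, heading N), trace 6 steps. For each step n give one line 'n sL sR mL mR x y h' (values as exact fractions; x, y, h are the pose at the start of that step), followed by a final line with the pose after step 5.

n=0: pose=(-1,2,N); sL=40/153, sR=8/29; mL=8/29, mR=-1804/4437; mL+mR=-20/153 → advance -1; mR−mL=-3028/4437 → turn -1·90°
n=1: pose=(-1,1,E); sL=5/18, sR=5/8; mL=5/8, mR=-55/72; mL+mR=-5/36 → advance -1; mR−mL=-25/18 → turn -1·90°
n=2: pose=(-2,1,S); sL=40/81, sR=40/97; mL=40/97, mR=-5180/7857; mL+mR=-20/81 → advance -1; mR−mL=-8420/7857 → turn -1·90°
n=3: pose=(-2,2,W); sL=4/9, sR=20/89; mL=20/89, mR=-358/801; mL+mR=-2/9 → advance -1; mR−mL=-538/801 → turn -1·90°
n=4: pose=(-1,2,N); sL=40/153, sR=8/29; mL=8/29, mR=-1804/4437; mL+mR=-20/153 → advance -1; mR−mL=-3028/4437 → turn -1·90°
n=5: pose=(-1,1,E); sL=5/18, sR=5/8; mL=5/8, mR=-55/72; mL+mR=-5/36 → advance -1; mR−mL=-25/18 → turn -1·90°

0 40/153 8/29 8/29 -1804/4437 -1 2 N
1 5/18 5/8 5/8 -55/72 -1 1 E
2 40/81 40/97 40/97 -5180/7857 -2 1 S
3 4/9 20/89 20/89 -358/801 -2 2 W
4 40/153 8/29 8/29 -1804/4437 -1 2 N
5 5/18 5/8 5/8 -55/72 -1 1 E
final -2 1 S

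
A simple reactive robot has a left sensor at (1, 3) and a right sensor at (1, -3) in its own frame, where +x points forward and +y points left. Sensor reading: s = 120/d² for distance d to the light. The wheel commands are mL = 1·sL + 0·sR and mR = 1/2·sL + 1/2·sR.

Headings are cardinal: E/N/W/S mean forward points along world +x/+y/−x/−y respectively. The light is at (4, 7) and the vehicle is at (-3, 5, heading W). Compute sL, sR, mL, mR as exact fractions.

120/89 24/13 120/89 1848/1157

left sensor world pos  = (-4, 2); dL² = 89
right sensor world pos = (-4, 8); dR² = 65
sL = 120/89 = 120/89
sR = 120/65 = 24/13
mL = 1·sL + 0·sR = 120/89
mR = 1/2·sL + 1/2·sR = 1848/1157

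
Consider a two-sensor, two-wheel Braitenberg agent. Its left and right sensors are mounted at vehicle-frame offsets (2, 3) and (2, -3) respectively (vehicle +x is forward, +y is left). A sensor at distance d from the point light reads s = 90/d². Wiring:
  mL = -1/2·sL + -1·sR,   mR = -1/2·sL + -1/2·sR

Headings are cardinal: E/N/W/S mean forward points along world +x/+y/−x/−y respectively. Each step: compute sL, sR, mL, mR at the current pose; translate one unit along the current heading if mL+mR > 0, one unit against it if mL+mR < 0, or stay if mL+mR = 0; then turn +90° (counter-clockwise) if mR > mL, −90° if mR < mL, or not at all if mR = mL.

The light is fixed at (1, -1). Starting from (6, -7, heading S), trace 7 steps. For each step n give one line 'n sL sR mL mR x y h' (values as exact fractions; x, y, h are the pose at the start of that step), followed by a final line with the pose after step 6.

0 45/64 45/34 -3645/2176 -2205/2176 6 -7 S
1 90/53 90/113 -9855/5989 -7470/5989 6 -6 E
2 9 45/29 -351/58 -153/29 5 -6 N
3 18/17 90/13 -1647/221 -882/221 5 -7 W
4 45/64 45/34 -3645/2176 -2205/2176 6 -7 S
5 90/53 90/113 -9855/5989 -7470/5989 6 -6 E
6 9 45/29 -351/58 -153/29 5 -6 N
final 5 -7 W

n=0: pose=(6,-7,S); sL=45/64, sR=45/34; mL=-3645/2176, mR=-2205/2176; mL+mR=-2925/1088 → advance -1; mR−mL=45/68 → turn +1·90°
n=1: pose=(6,-6,E); sL=90/53, sR=90/113; mL=-9855/5989, mR=-7470/5989; mL+mR=-17325/5989 → advance -1; mR−mL=45/113 → turn +1·90°
n=2: pose=(5,-6,N); sL=9, sR=45/29; mL=-351/58, mR=-153/29; mL+mR=-657/58 → advance -1; mR−mL=45/58 → turn +1·90°
n=3: pose=(5,-7,W); sL=18/17, sR=90/13; mL=-1647/221, mR=-882/221; mL+mR=-2529/221 → advance -1; mR−mL=45/13 → turn +1·90°
n=4: pose=(6,-7,S); sL=45/64, sR=45/34; mL=-3645/2176, mR=-2205/2176; mL+mR=-2925/1088 → advance -1; mR−mL=45/68 → turn +1·90°
n=5: pose=(6,-6,E); sL=90/53, sR=90/113; mL=-9855/5989, mR=-7470/5989; mL+mR=-17325/5989 → advance -1; mR−mL=45/113 → turn +1·90°
n=6: pose=(5,-6,N); sL=9, sR=45/29; mL=-351/58, mR=-153/29; mL+mR=-657/58 → advance -1; mR−mL=45/58 → turn +1·90°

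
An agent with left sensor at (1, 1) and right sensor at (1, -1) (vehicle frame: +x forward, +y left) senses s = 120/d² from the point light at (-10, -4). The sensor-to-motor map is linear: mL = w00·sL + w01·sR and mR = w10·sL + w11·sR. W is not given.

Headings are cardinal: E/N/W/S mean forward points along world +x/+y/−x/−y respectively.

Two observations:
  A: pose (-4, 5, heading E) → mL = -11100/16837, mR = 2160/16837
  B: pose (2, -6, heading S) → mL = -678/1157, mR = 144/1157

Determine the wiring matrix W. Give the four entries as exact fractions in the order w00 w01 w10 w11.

obs A: pose=(-4,5,E) → sL=120/149, sR=120/113, mL=-11100/16837, mR=2160/16837
obs B: pose=(2,-6,S) → sL=60/89, sR=12/13, mL=-678/1157, mR=144/1157
sensor matrix S = [[120/149, 120/113], [60/89, 12/13]]; det S = 535680/19480409
solve [mL_A; mL_B] = S·[w00; w01] and [mR_A; mR_B] = S·[w10; w11]:
  w00 = 1/2, w01 = -1, w10 = -1/2, w11 = 1/2

1/2 -1 -1/2 1/2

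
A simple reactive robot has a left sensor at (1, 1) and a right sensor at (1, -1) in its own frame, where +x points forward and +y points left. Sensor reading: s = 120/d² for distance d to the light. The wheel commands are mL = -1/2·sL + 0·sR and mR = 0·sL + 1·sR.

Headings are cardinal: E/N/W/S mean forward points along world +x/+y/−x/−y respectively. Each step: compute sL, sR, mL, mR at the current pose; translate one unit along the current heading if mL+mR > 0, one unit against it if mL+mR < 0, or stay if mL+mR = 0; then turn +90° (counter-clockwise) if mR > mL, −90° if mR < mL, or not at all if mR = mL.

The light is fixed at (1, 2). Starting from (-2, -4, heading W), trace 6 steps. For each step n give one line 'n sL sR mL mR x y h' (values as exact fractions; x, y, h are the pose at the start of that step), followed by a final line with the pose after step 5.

0 24/13 120/41 -12/13 120/41 -2 -4 W
1 60/29 60/37 -30/29 60/37 -3 -4 S
2 8/3 120/73 -4/3 120/73 -3 -5 E
3 30/13 3 -15/13 3 -2 -5 N
4 24/13 120/41 -12/13 120/41 -2 -4 W
5 60/29 60/37 -30/29 60/37 -3 -4 S
final -3 -5 E

n=0: pose=(-2,-4,W); sL=24/13, sR=120/41; mL=-12/13, mR=120/41; mL+mR=1068/533 → advance +1; mR−mL=2052/533 → turn +1·90°
n=1: pose=(-3,-4,S); sL=60/29, sR=60/37; mL=-30/29, mR=60/37; mL+mR=630/1073 → advance +1; mR−mL=2850/1073 → turn +1·90°
n=2: pose=(-3,-5,E); sL=8/3, sR=120/73; mL=-4/3, mR=120/73; mL+mR=68/219 → advance +1; mR−mL=652/219 → turn +1·90°
n=3: pose=(-2,-5,N); sL=30/13, sR=3; mL=-15/13, mR=3; mL+mR=24/13 → advance +1; mR−mL=54/13 → turn +1·90°
n=4: pose=(-2,-4,W); sL=24/13, sR=120/41; mL=-12/13, mR=120/41; mL+mR=1068/533 → advance +1; mR−mL=2052/533 → turn +1·90°
n=5: pose=(-3,-4,S); sL=60/29, sR=60/37; mL=-30/29, mR=60/37; mL+mR=630/1073 → advance +1; mR−mL=2850/1073 → turn +1·90°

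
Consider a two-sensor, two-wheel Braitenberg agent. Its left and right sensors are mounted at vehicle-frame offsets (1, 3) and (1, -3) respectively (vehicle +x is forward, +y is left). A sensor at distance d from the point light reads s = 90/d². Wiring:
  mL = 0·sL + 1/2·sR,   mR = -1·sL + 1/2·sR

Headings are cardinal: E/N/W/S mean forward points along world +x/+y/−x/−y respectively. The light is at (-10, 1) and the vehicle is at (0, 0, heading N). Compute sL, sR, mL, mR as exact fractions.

left sensor world pos  = (-3, 1); dL² = 49
right sensor world pos = (3, 1); dR² = 169
sL = 90/49 = 90/49
sR = 90/169 = 90/169
mL = 0·sL + 1/2·sR = 45/169
mR = -1·sL + 1/2·sR = -13005/8281

90/49 90/169 45/169 -13005/8281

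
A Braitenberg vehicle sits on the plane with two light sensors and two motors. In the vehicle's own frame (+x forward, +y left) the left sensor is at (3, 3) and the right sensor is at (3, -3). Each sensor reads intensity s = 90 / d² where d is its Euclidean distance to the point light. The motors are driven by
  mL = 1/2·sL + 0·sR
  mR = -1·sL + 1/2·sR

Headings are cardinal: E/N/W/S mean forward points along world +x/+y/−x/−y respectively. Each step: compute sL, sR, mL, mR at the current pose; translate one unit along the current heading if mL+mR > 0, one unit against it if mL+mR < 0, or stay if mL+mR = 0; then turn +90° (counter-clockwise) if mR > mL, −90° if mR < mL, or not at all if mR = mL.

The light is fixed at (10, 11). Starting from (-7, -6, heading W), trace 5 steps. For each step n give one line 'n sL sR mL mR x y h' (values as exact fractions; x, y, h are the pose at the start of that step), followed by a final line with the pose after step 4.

n=0: pose=(-7,-6,W); sL=9/80, sR=45/298; mL=9/160, mR=-441/11920; mL+mR=459/23840 → advance +1; mR−mL=-2223/23840 → turn -1·90°
n=1: pose=(-8,-6,N); sL=90/637, sR=90/421; mL=45/637, mR=-9225/268177; mL+mR=9720/268177 → advance +1; mR−mL=-28170/268177 → turn -1·90°
n=2: pose=(-8,-5,E); sL=45/197, sR=45/293; mL=45/394, mR=-17505/115442; mL+mR=-2160/57721 → advance -1; mR−mL=-15345/57721 → turn -1·90°
n=3: pose=(-9,-5,S); sL=90/617, sR=18/169; mL=45/617, mR=-9657/104273; mL+mR=-2052/104273 → advance -1; mR−mL=-17262/104273 → turn -1·90°
n=4: pose=(-9,-4,W); sL=45/404, sR=45/314; mL=45/808, mR=-630/15857; mL+mR=2025/126856 → advance +1; mR−mL=-12105/126856 → turn -1·90°

0 9/80 45/298 9/160 -441/11920 -7 -6 W
1 90/637 90/421 45/637 -9225/268177 -8 -6 N
2 45/197 45/293 45/394 -17505/115442 -8 -5 E
3 90/617 18/169 45/617 -9657/104273 -9 -5 S
4 45/404 45/314 45/808 -630/15857 -9 -4 W
final -10 -4 N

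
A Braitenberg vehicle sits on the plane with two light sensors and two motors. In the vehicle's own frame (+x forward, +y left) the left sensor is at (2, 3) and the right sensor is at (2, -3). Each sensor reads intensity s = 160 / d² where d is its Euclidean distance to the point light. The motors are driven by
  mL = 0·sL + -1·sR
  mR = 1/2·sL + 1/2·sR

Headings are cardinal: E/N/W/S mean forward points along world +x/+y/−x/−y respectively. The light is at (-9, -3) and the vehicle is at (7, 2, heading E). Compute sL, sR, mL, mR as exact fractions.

40/97 20/41 -20/41 1790/3977

left sensor world pos  = (9, 5); dL² = 388
right sensor world pos = (9, -1); dR² = 328
sL = 160/388 = 40/97
sR = 160/328 = 20/41
mL = 0·sL + -1·sR = -20/41
mR = 1/2·sL + 1/2·sR = 1790/3977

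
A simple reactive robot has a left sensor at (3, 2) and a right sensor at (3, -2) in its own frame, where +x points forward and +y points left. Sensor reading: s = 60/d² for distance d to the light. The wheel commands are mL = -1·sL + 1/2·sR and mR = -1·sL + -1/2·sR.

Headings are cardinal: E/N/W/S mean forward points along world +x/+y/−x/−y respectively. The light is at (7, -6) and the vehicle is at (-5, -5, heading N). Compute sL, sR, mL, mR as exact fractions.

15/53 15/29 -75/3074 -1665/3074

left sensor world pos  = (-7, -2); dL² = 212
right sensor world pos = (-3, -2); dR² = 116
sL = 60/212 = 15/53
sR = 60/116 = 15/29
mL = -1·sL + 1/2·sR = -75/3074
mR = -1·sL + -1/2·sR = -1665/3074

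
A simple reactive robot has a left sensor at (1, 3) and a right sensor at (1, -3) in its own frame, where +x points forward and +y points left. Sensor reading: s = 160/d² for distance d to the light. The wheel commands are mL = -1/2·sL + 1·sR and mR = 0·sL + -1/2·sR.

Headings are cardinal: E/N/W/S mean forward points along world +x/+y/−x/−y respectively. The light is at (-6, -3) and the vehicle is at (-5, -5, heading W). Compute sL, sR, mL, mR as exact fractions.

left sensor world pos  = (-6, -8); dL² = 25
right sensor world pos = (-6, -2); dR² = 1
sL = 160/25 = 32/5
sR = 160/1 = 160
mL = -1/2·sL + 1·sR = 784/5
mR = 0·sL + -1/2·sR = -80

32/5 160 784/5 -80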